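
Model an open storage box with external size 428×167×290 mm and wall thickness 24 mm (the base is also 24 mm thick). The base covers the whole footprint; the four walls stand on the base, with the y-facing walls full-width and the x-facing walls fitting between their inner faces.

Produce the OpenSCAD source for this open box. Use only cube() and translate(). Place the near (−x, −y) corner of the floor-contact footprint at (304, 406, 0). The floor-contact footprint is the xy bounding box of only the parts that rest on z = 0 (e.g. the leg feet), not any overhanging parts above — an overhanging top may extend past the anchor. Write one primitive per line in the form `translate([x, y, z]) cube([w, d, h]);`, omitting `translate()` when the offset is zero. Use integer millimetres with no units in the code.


translate([304, 406, 0]) cube([428, 167, 24]);
translate([304, 406, 24]) cube([428, 24, 266]);
translate([304, 549, 24]) cube([428, 24, 266]);
translate([304, 430, 24]) cube([24, 119, 266]);
translate([708, 430, 24]) cube([24, 119, 266]);


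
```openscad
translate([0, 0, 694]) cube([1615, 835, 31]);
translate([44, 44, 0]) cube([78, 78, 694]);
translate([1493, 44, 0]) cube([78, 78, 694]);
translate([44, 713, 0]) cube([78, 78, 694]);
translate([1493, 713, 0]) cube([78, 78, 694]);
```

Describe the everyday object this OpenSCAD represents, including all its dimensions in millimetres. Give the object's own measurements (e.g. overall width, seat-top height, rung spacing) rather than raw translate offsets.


A table: top 1615 mm (x) × 835 mm (y), 31 mm thick, upper face at z = 725 mm, on four 78×78 mm square legs, each inset 44 mm from the nearest pair of top edges from z = 0 to the bottom of the top.


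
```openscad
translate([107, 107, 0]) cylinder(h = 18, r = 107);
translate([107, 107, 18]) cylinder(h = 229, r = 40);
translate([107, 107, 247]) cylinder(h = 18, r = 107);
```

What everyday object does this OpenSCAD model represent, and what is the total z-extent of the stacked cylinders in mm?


A spool. The overall height is 265 mm.

Three coaxial cylinders, large–small–large — a spool. Two 18 mm flanges and a 229 mm core give 18 + 229 + 18 = 265 mm.


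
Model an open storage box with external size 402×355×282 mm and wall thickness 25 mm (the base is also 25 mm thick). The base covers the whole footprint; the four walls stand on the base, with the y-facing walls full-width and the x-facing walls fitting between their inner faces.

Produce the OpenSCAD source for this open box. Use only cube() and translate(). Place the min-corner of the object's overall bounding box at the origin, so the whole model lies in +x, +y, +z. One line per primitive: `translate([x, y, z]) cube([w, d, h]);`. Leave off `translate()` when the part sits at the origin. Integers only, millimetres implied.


cube([402, 355, 25]);
translate([0, 0, 25]) cube([402, 25, 257]);
translate([0, 330, 25]) cube([402, 25, 257]);
translate([0, 25, 25]) cube([25, 305, 257]);
translate([377, 25, 25]) cube([25, 305, 257]);


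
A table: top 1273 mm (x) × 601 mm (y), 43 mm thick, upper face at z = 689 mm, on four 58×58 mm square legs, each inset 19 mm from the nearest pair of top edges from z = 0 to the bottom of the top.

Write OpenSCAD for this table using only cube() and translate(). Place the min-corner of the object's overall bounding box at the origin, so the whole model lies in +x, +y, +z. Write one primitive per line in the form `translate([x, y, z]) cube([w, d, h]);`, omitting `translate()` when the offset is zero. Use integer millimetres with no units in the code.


// leg_h = 689 - 43 = 646
translate([0, 0, 646]) cube([1273, 601, 43]);
translate([19, 19, 0]) cube([58, 58, 646]);
translate([1196, 19, 0]) cube([58, 58, 646]);
translate([19, 524, 0]) cube([58, 58, 646]);
translate([1196, 524, 0]) cube([58, 58, 646]);


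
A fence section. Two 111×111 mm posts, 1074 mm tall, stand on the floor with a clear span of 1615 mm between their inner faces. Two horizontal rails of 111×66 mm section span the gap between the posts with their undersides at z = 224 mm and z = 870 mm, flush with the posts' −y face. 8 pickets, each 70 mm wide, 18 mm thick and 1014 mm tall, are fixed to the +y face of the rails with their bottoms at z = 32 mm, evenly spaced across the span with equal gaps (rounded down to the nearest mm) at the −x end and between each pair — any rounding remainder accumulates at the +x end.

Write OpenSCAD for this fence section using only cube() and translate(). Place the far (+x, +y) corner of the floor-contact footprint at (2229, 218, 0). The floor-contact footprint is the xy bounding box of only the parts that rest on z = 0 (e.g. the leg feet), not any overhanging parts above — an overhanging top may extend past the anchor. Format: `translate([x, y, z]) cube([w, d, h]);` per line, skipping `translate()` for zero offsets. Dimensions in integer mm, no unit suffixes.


translate([392, 107, 0]) cube([111, 111, 1074]);
translate([2118, 107, 0]) cube([111, 111, 1074]);
translate([503, 107, 224]) cube([1615, 111, 66]);
translate([503, 107, 870]) cube([1615, 111, 66]);
translate([620, 218, 32]) cube([70, 18, 1014]);
translate([807, 218, 32]) cube([70, 18, 1014]);
translate([994, 218, 32]) cube([70, 18, 1014]);
translate([1181, 218, 32]) cube([70, 18, 1014]);
translate([1368, 218, 32]) cube([70, 18, 1014]);
translate([1555, 218, 32]) cube([70, 18, 1014]);
translate([1742, 218, 32]) cube([70, 18, 1014]);
translate([1929, 218, 32]) cube([70, 18, 1014]);


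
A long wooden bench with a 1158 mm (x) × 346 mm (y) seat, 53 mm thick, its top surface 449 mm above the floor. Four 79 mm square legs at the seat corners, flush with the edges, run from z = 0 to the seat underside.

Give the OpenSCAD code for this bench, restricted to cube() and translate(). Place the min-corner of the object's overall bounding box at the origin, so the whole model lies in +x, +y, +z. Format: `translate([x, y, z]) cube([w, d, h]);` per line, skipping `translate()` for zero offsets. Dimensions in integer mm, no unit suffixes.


// leg_h = 449 − 53 = 396
translate([0, 0, 396]) cube([1158, 346, 53]);
cube([79, 79, 396]);
translate([0, 267, 0]) cube([79, 79, 396]);
translate([1079, 0, 0]) cube([79, 79, 396]);
translate([1079, 267, 0]) cube([79, 79, 396]);


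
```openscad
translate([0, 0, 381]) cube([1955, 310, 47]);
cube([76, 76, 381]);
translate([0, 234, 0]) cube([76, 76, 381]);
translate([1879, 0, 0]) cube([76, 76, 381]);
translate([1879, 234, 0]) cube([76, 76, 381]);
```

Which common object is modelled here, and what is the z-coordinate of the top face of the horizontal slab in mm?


A bench. The seat-top height is 428 mm.

A long slab on four corner posts — a bench. The slab sits at z = 381 with thickness 47, so the top is 381 + 47 = 428 mm.


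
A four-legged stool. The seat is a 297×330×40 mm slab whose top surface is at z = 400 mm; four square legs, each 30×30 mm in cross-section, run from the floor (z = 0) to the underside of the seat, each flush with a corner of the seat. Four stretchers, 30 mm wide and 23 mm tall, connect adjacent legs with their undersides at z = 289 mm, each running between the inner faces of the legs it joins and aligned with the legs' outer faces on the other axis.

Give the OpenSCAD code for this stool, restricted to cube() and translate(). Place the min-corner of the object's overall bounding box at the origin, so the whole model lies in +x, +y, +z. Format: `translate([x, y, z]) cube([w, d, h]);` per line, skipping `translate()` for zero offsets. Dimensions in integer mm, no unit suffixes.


// leg_h = 400 - 40 = 360
// stretcher span = 297 - 2*30 = 237
translate([0, 0, 360]) cube([297, 330, 40]);
cube([30, 30, 360]);
translate([267, 0, 0]) cube([30, 30, 360]);
translate([0, 300, 0]) cube([30, 30, 360]);
translate([267, 300, 0]) cube([30, 30, 360]);
translate([30, 0, 289]) cube([237, 30, 23]);
translate([30, 300, 289]) cube([237, 30, 23]);
translate([0, 30, 289]) cube([30, 270, 23]);
translate([267, 30, 289]) cube([30, 270, 23]);


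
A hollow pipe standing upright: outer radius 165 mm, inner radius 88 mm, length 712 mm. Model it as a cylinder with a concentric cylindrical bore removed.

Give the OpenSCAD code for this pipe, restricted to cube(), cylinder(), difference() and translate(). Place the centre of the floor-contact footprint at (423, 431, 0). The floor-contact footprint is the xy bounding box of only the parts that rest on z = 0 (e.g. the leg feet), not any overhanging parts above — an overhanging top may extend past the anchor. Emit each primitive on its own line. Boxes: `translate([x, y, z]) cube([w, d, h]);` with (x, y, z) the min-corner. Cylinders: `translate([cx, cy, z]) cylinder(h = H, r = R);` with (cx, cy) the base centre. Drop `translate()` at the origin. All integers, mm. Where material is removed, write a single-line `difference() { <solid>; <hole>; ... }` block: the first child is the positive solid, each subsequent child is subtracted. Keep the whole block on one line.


difference() { translate([423, 431, 0]) cylinder(h = 712, r = 165); translate([423, 431, 0]) cylinder(h = 712, r = 88); }


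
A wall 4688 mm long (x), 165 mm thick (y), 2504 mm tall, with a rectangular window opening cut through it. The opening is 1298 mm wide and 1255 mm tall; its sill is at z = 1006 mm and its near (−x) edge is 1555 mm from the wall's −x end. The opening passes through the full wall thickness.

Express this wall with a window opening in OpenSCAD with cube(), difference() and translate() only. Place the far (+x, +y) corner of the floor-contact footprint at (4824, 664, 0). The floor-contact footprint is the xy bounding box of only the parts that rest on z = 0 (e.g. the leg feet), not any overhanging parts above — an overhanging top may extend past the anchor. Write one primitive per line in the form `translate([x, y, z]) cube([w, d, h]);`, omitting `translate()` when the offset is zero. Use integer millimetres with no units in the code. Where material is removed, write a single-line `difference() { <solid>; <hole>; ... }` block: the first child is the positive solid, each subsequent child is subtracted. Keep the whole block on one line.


difference() { translate([136, 499, 0]) cube([4688, 165, 2504]); translate([1691, 499, 1006]) cube([1298, 165, 1255]); }


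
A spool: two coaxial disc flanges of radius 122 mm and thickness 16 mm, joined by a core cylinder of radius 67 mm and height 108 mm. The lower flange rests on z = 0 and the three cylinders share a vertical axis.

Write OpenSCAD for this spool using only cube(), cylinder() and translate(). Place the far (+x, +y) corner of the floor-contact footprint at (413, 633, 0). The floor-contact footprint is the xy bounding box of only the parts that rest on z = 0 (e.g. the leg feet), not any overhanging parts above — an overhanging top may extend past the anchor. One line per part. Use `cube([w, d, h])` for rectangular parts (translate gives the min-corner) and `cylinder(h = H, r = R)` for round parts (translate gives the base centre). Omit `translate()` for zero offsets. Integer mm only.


translate([291, 511, 0]) cylinder(h = 16, r = 122);
translate([291, 511, 16]) cylinder(h = 108, r = 67);
translate([291, 511, 124]) cylinder(h = 16, r = 122);


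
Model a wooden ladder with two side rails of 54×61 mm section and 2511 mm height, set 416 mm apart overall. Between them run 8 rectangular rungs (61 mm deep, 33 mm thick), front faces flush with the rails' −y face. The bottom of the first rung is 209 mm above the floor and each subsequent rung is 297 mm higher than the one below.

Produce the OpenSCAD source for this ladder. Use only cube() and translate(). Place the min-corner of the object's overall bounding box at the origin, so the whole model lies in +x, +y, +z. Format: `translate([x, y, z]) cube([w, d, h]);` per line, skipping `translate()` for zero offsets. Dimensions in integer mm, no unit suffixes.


cube([54, 61, 2511]);
translate([362, 0, 0]) cube([54, 61, 2511]);
translate([54, 0, 209]) cube([308, 61, 33]);
translate([54, 0, 506]) cube([308, 61, 33]);
translate([54, 0, 803]) cube([308, 61, 33]);
translate([54, 0, 1100]) cube([308, 61, 33]);
translate([54, 0, 1397]) cube([308, 61, 33]);
translate([54, 0, 1694]) cube([308, 61, 33]);
translate([54, 0, 1991]) cube([308, 61, 33]);
translate([54, 0, 2288]) cube([308, 61, 33]);


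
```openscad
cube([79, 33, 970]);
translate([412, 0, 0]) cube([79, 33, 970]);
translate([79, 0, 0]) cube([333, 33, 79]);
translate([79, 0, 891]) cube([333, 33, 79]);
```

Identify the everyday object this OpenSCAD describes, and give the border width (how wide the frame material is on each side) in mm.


A picture frame. The border width is 79 mm.

Four thin pieces enclosing a rectangular opening — a picture frame. The two full-height stiles are 970 mm tall; the top rail sits at z = 891 and is 79 mm tall, so the border above the opening is 970 − 891 = 79 mm, matching the stile x-width.


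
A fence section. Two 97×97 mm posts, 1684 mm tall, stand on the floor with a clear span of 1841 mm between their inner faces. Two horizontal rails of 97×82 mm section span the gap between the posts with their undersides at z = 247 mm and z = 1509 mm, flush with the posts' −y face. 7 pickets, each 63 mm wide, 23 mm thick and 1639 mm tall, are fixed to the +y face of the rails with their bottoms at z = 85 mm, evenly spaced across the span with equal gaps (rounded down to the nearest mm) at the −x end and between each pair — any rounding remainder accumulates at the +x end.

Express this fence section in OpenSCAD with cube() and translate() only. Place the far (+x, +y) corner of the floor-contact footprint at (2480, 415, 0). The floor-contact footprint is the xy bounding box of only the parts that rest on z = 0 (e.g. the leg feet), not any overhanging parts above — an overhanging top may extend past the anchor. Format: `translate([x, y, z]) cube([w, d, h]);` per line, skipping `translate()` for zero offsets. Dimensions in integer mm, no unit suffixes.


translate([445, 318, 0]) cube([97, 97, 1684]);
translate([2383, 318, 0]) cube([97, 97, 1684]);
translate([542, 318, 247]) cube([1841, 97, 82]);
translate([542, 318, 1509]) cube([1841, 97, 82]);
translate([717, 415, 85]) cube([63, 23, 1639]);
translate([955, 415, 85]) cube([63, 23, 1639]);
translate([1193, 415, 85]) cube([63, 23, 1639]);
translate([1431, 415, 85]) cube([63, 23, 1639]);
translate([1669, 415, 85]) cube([63, 23, 1639]);
translate([1907, 415, 85]) cube([63, 23, 1639]);
translate([2145, 415, 85]) cube([63, 23, 1639]);


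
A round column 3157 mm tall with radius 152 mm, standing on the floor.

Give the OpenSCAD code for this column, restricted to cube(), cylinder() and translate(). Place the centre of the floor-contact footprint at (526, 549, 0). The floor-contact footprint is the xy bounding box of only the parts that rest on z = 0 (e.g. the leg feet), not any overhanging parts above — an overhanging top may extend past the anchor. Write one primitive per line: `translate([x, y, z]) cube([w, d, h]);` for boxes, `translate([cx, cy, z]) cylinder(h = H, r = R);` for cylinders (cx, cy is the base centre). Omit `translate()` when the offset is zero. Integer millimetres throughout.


translate([526, 549, 0]) cylinder(h = 3157, r = 152);


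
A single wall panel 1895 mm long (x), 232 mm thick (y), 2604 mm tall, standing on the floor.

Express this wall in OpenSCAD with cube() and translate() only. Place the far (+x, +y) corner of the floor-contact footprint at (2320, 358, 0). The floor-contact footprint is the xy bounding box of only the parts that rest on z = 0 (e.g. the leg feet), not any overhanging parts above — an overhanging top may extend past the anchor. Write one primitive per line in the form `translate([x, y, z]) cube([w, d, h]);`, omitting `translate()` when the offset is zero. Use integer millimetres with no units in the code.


translate([425, 126, 0]) cube([1895, 232, 2604]);


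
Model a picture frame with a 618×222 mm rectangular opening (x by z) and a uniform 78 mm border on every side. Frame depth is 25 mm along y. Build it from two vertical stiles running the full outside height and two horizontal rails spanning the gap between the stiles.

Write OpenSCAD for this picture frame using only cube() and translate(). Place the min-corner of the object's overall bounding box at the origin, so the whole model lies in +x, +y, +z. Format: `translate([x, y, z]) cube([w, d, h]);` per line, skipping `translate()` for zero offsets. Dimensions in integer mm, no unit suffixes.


cube([78, 25, 378]);
translate([696, 0, 0]) cube([78, 25, 378]);
translate([78, 0, 0]) cube([618, 25, 78]);
translate([78, 0, 300]) cube([618, 25, 78]);


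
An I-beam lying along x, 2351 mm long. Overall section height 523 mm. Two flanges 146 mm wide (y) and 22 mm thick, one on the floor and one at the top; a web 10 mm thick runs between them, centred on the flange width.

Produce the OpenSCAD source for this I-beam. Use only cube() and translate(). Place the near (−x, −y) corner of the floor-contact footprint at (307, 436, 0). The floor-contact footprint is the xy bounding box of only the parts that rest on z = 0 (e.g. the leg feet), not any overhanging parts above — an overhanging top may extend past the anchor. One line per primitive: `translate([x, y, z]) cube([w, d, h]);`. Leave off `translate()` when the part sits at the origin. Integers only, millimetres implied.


translate([307, 436, 0]) cube([2351, 146, 22]);
translate([307, 504, 22]) cube([2351, 10, 479]);
translate([307, 436, 501]) cube([2351, 146, 22]);


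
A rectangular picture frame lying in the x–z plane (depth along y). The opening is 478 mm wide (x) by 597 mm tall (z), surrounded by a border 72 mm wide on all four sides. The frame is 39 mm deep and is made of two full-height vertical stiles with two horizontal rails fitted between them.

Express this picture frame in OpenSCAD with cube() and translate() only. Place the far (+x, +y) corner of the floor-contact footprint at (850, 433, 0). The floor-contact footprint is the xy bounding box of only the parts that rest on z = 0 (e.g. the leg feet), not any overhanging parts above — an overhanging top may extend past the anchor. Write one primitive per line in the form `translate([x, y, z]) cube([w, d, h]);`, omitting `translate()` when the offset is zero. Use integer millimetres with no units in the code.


translate([228, 394, 0]) cube([72, 39, 741]);
translate([778, 394, 0]) cube([72, 39, 741]);
translate([300, 394, 0]) cube([478, 39, 72]);
translate([300, 394, 669]) cube([478, 39, 72]);


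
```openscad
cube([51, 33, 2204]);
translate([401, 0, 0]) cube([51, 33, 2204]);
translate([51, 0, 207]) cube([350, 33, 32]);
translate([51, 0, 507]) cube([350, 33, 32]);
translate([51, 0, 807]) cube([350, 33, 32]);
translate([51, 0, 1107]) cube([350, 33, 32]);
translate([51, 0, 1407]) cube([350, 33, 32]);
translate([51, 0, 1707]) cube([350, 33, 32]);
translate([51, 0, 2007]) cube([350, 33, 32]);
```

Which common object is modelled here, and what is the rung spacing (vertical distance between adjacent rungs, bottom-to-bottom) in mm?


A ladder. The rung spacing is 300 mm.

Two tall 51×33 posts with 7 short bars between them — a ladder. Adjacent rungs sit at z = 207 and z = 507, so the spacing is 507 − 207 = 300 mm.


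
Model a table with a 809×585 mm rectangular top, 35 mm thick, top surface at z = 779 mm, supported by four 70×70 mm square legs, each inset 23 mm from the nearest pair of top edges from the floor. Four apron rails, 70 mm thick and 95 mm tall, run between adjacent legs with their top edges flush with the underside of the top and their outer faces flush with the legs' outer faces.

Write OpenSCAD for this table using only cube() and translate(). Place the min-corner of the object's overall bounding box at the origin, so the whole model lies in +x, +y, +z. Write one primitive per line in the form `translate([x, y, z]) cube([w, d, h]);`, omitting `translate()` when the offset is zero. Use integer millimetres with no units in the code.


translate([0, 0, 744]) cube([809, 585, 35]);
translate([23, 23, 0]) cube([70, 70, 744]);
translate([716, 23, 0]) cube([70, 70, 744]);
translate([23, 492, 0]) cube([70, 70, 744]);
translate([716, 492, 0]) cube([70, 70, 744]);
translate([93, 23, 649]) cube([623, 70, 95]);
translate([93, 492, 649]) cube([623, 70, 95]);
translate([23, 93, 649]) cube([70, 399, 95]);
translate([716, 93, 649]) cube([70, 399, 95]);


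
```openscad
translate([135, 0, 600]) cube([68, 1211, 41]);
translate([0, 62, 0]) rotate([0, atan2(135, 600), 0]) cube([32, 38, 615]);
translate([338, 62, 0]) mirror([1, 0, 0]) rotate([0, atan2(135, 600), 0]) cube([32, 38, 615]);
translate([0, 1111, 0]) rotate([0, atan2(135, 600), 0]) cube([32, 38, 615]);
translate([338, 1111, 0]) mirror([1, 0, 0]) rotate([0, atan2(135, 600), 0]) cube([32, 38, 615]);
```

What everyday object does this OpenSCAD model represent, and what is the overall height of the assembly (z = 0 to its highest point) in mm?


A sawhorse. The overall height is 641 mm.

A beam across two mirrored pairs of raked legs — a sawhorse. The beam's underside is at z = 600 (matching the legs' vertical rise in atan2(135, 600)) and the beam is 41 mm tall, so its top is at 600 + 41 = 641 mm. The raked legs top out at the beam's underside, so that is the highest point.


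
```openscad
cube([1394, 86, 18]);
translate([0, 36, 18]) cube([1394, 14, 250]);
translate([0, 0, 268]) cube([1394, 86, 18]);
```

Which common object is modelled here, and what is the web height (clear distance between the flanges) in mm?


An I-beam. The web height is 250 mm.

Two wide flanges with a thin centred web — an I-beam. Overall 286 mm minus two 18 mm flanges gives a web of 286 − 2·18 = 250 mm.


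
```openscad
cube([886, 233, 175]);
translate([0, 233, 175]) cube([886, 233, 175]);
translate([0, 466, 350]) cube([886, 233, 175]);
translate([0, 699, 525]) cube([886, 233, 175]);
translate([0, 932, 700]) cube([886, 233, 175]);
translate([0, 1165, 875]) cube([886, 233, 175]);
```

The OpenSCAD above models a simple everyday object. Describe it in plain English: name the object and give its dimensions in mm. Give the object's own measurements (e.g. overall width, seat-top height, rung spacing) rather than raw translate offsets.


A straight staircase of 6 solid steps. Each step is 886 mm wide (x), 233 mm deep (y, the going) and 175 mm tall (the rise). The first step rests on the floor; each subsequent step sits one going further in +y and one rise higher in +z, directly behind and above the previous step with no overlap.


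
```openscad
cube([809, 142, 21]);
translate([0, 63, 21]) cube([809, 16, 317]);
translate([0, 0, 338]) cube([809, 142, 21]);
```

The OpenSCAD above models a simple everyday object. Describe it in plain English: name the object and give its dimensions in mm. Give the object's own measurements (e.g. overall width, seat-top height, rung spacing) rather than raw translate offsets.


An I-beam lying along x, 809 mm long. Overall section height 359 mm. Two flanges 142 mm wide (y) and 21 mm thick, one on the floor and one at the top; a web 16 mm thick runs between them, centred on the flange width.


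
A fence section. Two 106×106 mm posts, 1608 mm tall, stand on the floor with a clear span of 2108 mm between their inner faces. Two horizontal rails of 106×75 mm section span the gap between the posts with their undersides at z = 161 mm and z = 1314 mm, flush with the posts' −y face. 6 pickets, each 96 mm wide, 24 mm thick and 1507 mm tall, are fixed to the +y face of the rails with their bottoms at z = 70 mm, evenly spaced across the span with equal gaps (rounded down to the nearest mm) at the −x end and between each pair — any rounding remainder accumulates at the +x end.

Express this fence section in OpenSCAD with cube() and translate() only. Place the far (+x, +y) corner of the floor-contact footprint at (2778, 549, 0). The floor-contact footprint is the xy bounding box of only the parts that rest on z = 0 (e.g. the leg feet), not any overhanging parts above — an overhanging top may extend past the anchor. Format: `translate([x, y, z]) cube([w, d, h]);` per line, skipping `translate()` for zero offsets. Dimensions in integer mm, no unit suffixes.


translate([458, 443, 0]) cube([106, 106, 1608]);
translate([2672, 443, 0]) cube([106, 106, 1608]);
translate([564, 443, 161]) cube([2108, 106, 75]);
translate([564, 443, 1314]) cube([2108, 106, 75]);
translate([782, 549, 70]) cube([96, 24, 1507]);
translate([1096, 549, 70]) cube([96, 24, 1507]);
translate([1410, 549, 70]) cube([96, 24, 1507]);
translate([1724, 549, 70]) cube([96, 24, 1507]);
translate([2038, 549, 70]) cube([96, 24, 1507]);
translate([2352, 549, 70]) cube([96, 24, 1507]);


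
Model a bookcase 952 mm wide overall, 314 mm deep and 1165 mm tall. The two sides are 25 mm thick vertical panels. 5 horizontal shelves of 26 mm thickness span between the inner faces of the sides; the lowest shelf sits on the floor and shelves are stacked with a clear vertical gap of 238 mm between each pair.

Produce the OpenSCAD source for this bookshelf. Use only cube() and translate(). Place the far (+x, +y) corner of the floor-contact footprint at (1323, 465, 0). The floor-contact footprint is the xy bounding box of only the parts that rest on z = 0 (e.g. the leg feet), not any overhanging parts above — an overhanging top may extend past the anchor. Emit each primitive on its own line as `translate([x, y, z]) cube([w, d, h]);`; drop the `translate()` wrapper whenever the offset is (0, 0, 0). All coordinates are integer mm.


translate([371, 151, 0]) cube([25, 314, 1165]);
translate([1298, 151, 0]) cube([25, 314, 1165]);
translate([396, 151, 0]) cube([902, 314, 26]);
translate([396, 151, 264]) cube([902, 314, 26]);
translate([396, 151, 528]) cube([902, 314, 26]);
translate([396, 151, 792]) cube([902, 314, 26]);
translate([396, 151, 1056]) cube([902, 314, 26]);


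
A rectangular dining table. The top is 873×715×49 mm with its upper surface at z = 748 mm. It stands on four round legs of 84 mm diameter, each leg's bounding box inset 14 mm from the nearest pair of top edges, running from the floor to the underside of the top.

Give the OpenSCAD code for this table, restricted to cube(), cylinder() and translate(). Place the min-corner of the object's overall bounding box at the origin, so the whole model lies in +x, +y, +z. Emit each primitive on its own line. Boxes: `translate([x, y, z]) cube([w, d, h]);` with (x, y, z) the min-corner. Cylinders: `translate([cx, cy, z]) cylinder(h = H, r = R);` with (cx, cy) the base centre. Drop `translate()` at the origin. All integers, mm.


translate([0, 0, 699]) cube([873, 715, 49]);
translate([56, 56, 0]) cylinder(h = 699, r = 42);
translate([817, 56, 0]) cylinder(h = 699, r = 42);
translate([56, 659, 0]) cylinder(h = 699, r = 42);
translate([817, 659, 0]) cylinder(h = 699, r = 42);


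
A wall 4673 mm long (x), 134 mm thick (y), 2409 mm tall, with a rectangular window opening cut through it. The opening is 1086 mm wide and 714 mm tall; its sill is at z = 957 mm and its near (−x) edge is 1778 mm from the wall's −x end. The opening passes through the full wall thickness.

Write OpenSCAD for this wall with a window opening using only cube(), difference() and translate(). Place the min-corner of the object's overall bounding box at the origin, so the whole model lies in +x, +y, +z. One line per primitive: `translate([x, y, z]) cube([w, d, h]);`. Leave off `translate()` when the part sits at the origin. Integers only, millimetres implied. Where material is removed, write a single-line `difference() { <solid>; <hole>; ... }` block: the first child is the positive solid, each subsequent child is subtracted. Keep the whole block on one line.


difference() { cube([4673, 134, 2409]); translate([1778, 0, 957]) cube([1086, 134, 714]); }


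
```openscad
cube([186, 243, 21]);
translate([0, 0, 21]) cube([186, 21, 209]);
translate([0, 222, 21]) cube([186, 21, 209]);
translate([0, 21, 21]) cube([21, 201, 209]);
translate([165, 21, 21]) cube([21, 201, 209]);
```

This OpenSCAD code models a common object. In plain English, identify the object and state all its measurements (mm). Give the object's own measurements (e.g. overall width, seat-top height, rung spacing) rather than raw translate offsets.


An open-topped rectangular box: outside dimensions 186×243×230 mm, with a uniform wall and base thickness of 21 mm. The base is a full 186×243 slab on the floor; four walls sit on top of the base. The front and back walls (the −y and +y sides) span the full width; the two side walls fit between them.


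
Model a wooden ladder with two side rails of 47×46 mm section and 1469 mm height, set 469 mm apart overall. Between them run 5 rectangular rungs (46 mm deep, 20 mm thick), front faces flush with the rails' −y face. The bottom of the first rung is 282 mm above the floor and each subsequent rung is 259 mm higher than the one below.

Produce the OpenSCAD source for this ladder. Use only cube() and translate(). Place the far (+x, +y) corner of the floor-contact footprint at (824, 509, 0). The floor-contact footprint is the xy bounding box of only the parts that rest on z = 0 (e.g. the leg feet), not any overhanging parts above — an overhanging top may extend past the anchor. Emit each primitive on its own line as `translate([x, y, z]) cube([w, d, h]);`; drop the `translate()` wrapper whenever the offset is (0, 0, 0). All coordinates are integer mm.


translate([355, 463, 0]) cube([47, 46, 1469]);
translate([777, 463, 0]) cube([47, 46, 1469]);
translate([402, 463, 282]) cube([375, 46, 20]);
translate([402, 463, 541]) cube([375, 46, 20]);
translate([402, 463, 800]) cube([375, 46, 20]);
translate([402, 463, 1059]) cube([375, 46, 20]);
translate([402, 463, 1318]) cube([375, 46, 20]);


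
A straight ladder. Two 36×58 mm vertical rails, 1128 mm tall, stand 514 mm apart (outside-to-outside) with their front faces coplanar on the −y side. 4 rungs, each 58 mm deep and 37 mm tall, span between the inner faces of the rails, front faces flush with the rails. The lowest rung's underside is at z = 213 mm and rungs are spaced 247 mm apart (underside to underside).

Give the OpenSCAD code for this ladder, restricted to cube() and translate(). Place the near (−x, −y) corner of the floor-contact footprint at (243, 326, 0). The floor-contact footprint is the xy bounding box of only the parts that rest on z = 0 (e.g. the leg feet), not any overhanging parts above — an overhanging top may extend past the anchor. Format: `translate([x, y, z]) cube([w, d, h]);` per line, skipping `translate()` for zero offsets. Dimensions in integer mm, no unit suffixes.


// rung span = 514 - 2*36 = 442
// rung[k] z = 213 + k*247
translate([243, 326, 0]) cube([36, 58, 1128]);
translate([721, 326, 0]) cube([36, 58, 1128]);
translate([279, 326, 213]) cube([442, 58, 37]);
translate([279, 326, 460]) cube([442, 58, 37]);
translate([279, 326, 707]) cube([442, 58, 37]);
translate([279, 326, 954]) cube([442, 58, 37]);


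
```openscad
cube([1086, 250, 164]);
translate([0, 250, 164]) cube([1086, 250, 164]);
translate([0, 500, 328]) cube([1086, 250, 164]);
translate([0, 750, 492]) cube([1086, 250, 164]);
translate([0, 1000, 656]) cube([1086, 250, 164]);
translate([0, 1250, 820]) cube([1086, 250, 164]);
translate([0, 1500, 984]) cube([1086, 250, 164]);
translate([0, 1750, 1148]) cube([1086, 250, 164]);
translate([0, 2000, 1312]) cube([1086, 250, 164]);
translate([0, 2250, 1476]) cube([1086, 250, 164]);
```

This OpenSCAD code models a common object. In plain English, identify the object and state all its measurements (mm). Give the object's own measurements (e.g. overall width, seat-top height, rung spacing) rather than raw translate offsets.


A straight staircase of 10 solid steps. Each step is 1086 mm wide (x), 250 mm deep (y, the going) and 164 mm tall (the rise). The first step rests on the floor; each subsequent step sits one going further in +y and one rise higher in +z, directly behind and above the previous step with no overlap.


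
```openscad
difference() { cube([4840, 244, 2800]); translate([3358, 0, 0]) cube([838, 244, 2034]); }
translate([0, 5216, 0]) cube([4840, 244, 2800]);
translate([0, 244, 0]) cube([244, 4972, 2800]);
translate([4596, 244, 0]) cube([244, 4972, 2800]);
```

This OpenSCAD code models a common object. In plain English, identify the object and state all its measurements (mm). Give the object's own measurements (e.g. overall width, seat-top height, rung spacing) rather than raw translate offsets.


A single room: four walls, each 2800 mm tall and 244 mm thick, enclosing an outside footprint 4840×5460 mm (x × y), no floor or roof. The front and back walls (−y and +y sides) run the full x-width; the side walls fit between their inner faces. A door opening 838 mm wide and 2034 mm tall is cut through the front wall from the floor up, its −x edge 3358 mm from the wall's −x end.


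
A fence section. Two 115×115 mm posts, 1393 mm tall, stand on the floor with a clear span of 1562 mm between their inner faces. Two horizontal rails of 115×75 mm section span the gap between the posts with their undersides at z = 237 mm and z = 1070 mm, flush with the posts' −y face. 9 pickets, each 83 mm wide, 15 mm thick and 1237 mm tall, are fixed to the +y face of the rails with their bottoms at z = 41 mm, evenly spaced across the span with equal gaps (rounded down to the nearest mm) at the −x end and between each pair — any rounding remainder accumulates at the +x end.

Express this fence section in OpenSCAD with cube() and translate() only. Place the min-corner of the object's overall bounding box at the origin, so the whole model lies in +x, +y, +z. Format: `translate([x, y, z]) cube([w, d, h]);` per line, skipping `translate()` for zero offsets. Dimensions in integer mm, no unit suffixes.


cube([115, 115, 1393]);
translate([1677, 0, 0]) cube([115, 115, 1393]);
translate([115, 0, 237]) cube([1562, 115, 75]);
translate([115, 0, 1070]) cube([1562, 115, 75]);
translate([196, 115, 41]) cube([83, 15, 1237]);
translate([360, 115, 41]) cube([83, 15, 1237]);
translate([524, 115, 41]) cube([83, 15, 1237]);
translate([688, 115, 41]) cube([83, 15, 1237]);
translate([852, 115, 41]) cube([83, 15, 1237]);
translate([1016, 115, 41]) cube([83, 15, 1237]);
translate([1180, 115, 41]) cube([83, 15, 1237]);
translate([1344, 115, 41]) cube([83, 15, 1237]);
translate([1508, 115, 41]) cube([83, 15, 1237]);


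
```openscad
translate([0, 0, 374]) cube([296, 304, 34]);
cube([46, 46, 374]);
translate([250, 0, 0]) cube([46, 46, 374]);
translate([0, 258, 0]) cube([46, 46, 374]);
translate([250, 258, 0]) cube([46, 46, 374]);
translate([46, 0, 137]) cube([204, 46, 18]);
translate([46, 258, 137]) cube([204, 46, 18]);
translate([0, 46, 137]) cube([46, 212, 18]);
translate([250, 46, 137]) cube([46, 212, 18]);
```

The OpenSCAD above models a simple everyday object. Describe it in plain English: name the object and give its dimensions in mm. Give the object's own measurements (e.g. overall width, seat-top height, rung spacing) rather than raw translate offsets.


A simple wooden stool: a rectangular seat 296 mm (x) by 304 mm (y), 34 mm thick, top face at z = 408 mm, on four square legs, each 46×46 mm in cross-section. The legs rest on z = 0, each flush with a corner of the seat. Four stretchers, 46 mm wide and 18 mm tall, connect adjacent legs with their undersides at z = 137 mm, each running between the inner faces of the legs it joins and aligned with the legs' outer faces on the other axis.


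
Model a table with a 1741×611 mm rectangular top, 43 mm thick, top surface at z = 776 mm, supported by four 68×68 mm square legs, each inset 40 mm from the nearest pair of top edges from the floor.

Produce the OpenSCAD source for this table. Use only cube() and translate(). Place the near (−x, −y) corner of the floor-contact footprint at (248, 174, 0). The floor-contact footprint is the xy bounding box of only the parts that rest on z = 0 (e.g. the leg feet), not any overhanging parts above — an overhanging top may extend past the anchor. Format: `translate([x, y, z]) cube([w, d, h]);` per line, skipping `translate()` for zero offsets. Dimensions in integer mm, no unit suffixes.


// leg_h = 776 - 43 = 733
translate([208, 134, 733]) cube([1741, 611, 43]);
translate([248, 174, 0]) cube([68, 68, 733]);
translate([1841, 174, 0]) cube([68, 68, 733]);
translate([248, 637, 0]) cube([68, 68, 733]);
translate([1841, 637, 0]) cube([68, 68, 733]);


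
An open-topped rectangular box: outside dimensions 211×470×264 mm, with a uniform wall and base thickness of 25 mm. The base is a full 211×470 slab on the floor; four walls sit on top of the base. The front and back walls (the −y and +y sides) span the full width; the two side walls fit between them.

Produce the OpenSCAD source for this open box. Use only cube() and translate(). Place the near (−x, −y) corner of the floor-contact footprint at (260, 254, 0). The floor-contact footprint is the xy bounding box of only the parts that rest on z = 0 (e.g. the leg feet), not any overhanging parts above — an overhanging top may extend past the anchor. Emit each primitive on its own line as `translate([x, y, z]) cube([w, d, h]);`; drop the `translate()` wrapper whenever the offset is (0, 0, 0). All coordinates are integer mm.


translate([260, 254, 0]) cube([211, 470, 25]);
translate([260, 254, 25]) cube([211, 25, 239]);
translate([260, 699, 25]) cube([211, 25, 239]);
translate([260, 279, 25]) cube([25, 420, 239]);
translate([446, 279, 25]) cube([25, 420, 239]);


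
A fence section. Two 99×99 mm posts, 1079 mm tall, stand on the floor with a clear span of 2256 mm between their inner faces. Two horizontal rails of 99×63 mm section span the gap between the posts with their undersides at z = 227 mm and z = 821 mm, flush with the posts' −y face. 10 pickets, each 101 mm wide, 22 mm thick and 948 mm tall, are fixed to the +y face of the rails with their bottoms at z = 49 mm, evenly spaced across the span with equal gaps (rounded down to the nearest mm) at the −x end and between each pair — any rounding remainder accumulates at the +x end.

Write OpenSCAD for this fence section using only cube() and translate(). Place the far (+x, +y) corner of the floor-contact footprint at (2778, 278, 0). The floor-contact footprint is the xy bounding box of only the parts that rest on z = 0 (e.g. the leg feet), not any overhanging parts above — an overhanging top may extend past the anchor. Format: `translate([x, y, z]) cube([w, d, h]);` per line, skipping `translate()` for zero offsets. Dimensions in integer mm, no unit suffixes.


translate([324, 179, 0]) cube([99, 99, 1079]);
translate([2679, 179, 0]) cube([99, 99, 1079]);
translate([423, 179, 227]) cube([2256, 99, 63]);
translate([423, 179, 821]) cube([2256, 99, 63]);
translate([536, 278, 49]) cube([101, 22, 948]);
translate([750, 278, 49]) cube([101, 22, 948]);
translate([964, 278, 49]) cube([101, 22, 948]);
translate([1178, 278, 49]) cube([101, 22, 948]);
translate([1392, 278, 49]) cube([101, 22, 948]);
translate([1606, 278, 49]) cube([101, 22, 948]);
translate([1820, 278, 49]) cube([101, 22, 948]);
translate([2034, 278, 49]) cube([101, 22, 948]);
translate([2248, 278, 49]) cube([101, 22, 948]);
translate([2462, 278, 49]) cube([101, 22, 948]);


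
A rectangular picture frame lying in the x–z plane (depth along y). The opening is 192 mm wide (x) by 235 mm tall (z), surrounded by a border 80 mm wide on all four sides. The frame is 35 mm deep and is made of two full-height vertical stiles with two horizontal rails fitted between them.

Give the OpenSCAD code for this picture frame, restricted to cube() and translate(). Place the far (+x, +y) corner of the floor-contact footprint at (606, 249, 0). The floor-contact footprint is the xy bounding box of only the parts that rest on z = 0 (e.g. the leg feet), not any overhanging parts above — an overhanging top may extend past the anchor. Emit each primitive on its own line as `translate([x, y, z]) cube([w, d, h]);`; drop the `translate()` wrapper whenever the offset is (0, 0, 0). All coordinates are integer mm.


translate([254, 214, 0]) cube([80, 35, 395]);
translate([526, 214, 0]) cube([80, 35, 395]);
translate([334, 214, 0]) cube([192, 35, 80]);
translate([334, 214, 315]) cube([192, 35, 80]);
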